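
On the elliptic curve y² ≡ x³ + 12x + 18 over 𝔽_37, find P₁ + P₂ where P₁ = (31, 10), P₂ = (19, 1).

(31, 10) + (19, 1). λ = (1 - 10)/(19 - 31) ≡ 28/25 mod 37. 25⁻¹ ≡ 3 (mod 37), so λ ≡ 10.
  x = λ² - 31 - 19 = 100 - 50 ≡ 13; y = λ·(31 - 13) - 10 ≡ 22. → (13, 22)

(13, 22)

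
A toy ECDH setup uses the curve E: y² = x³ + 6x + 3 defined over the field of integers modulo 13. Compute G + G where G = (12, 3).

(1, 7)

tangent at (12, 3): λ = (3·12² + 6)/(2·3) ≡ 9/6. 6⁻¹ ≡ 11 (mod 13), so λ ≡ 9·11 ≡ 8.
  x = λ² - 12 - 12 = 64 - 24 ≡ 1; y = λ·(12 - 1) - 3 ≡ 7. → (1, 7)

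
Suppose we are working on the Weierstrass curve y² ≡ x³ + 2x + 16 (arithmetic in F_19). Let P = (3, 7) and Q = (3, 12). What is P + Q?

The two points share x = 3 and their y-coordinates satisfy 7 + 12 ≡ 0 (mod 19), so they are inverses. Their sum is O.

O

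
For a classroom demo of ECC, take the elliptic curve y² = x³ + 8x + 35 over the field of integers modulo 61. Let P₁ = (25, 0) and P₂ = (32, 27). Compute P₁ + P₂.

(25, 0) + (32, 27). λ = (27 - 0)/(32 - 25) ≡ 27/7 mod 61. 7⁻¹ ≡ 35 (mod 61), so λ ≡ 30.
  x = λ² - 25 - 32 = 900 - 57 ≡ 50; y = λ·(25 - 50) - 0 ≡ 43. → (50, 43)

(50, 43)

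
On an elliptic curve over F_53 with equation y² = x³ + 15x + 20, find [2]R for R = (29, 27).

tangent at (29, 27): λ = (3·29² + 15)/(2·27) ≡ 47/1. 1⁻¹ ≡ 1 (mod 53), so λ ≡ 47·1 ≡ 47.
  x = λ² - 29 - 29 = 2209 - 58 ≡ 31; y = λ·(29 - 31) - 27 ≡ 38. → (31, 38)

(31, 38)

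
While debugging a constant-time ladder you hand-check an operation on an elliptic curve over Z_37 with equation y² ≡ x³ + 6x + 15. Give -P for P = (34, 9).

-(34, 9) = (34, -9 mod 37) = (34, 28).

(34, 28)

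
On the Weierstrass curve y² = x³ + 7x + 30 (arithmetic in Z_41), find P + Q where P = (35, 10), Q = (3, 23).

(39, 7)

(35, 10) + (3, 23). λ = (23 - 10)/(3 - 35) ≡ 13/9 mod 41. 9⁻¹ ≡ 32 (mod 41), so λ ≡ 6.
  x = λ² - 35 - 3 = 36 - 38 ≡ 39; y = λ·(35 - 39) - 10 ≡ 7. → (39, 7)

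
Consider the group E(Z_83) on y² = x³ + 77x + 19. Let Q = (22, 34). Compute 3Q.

(38, 7)

Repeated addition: build up to 3Q.
2Q: tangent at (22, 34): λ = (3·22² + 77)/(2·34) ≡ 35/68. 68⁻¹ ≡ 11 (mod 83), so λ ≡ 35·11 ≡ 53.
  x = λ² - 22 - 22 = 2809 - 44 ≡ 26; y = λ·(22 - 26) - 34 ≡ 3. → (26, 3)
3Q: (26, 3) + (22, 34). λ = (34 - 3)/(22 - 26) ≡ 31/79 mod 83. 79⁻¹ ≡ 62 (mod 83) since 79·62 = 4898 ≡ 1, so λ ≡ 13.
  x = λ² - 26 - 22 = 169 - 48 ≡ 38; y = λ·(26 - 38) - 3 ≡ 7. → (38, 7)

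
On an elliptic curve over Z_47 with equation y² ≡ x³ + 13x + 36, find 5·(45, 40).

(20, 27)

Write G = (45, 40).
Double-and-add on 5 = (101)₂. Start with G = (45, 40) for the leading 1-bit.
double: tangent at (45, 40): λ = (3·45² + 13)/(2·40) ≡ 25/33. 33⁻¹ ≡ 10 (mod 47) since 33·10 = 330 ≡ 1, so λ ≡ 25·10 ≡ 15.
  x = λ² - 45 - 45 = 225 - 90 ≡ 41; y = λ·(45 - 41) - 40 ≡ 20. → (41, 20)
double: tangent at (41, 20): λ = (3·41² + 13)/(2·20) ≡ 27/40. 40⁻¹ ≡ 20 (mod 47), so λ ≡ 27·20 ≡ 23.
  x = λ² - 41 - 41 = 529 - 82 ≡ 24; y = λ·(41 - 24) - 20 ≡ 42. → (24, 42)
add G: (24, 42) + (45, 40). λ = (40 - 42)/(45 - 24) ≡ 45/21 mod 47. 21⁻¹ ≡ 9 (mod 47), so λ ≡ 29.
  x = λ² - 24 - 45 = 841 - 69 ≡ 20; y = λ·(24 - 20) - 42 ≡ 27. → (20, 27)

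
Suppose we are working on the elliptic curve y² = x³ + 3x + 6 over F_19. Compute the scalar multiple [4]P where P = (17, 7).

O

Double-and-add on 4 = (100)₂. Start with P = (17, 7) for the leading 1-bit.
double: tangent at (17, 7): λ = (3·17² + 3)/(2·7) ≡ 15/14. 14⁻¹ ≡ 15 (mod 19), so λ ≡ 15·15 ≡ 16.
  x = λ² - 17 - 17 = 256 - 34 ≡ 13; y = λ·(17 - 13) - 7 ≡ 0. → (13, 0)
double: (13, 0) + (13, 0): same x and y₁ ≡ -y₂, so the sum is O.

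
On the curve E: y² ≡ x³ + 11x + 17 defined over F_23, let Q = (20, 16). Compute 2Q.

(19, 1)

tangent at (20, 16): λ = (3·20² + 11)/(2·16) ≡ 15/9. 9⁻¹ ≡ 18 (mod 23), so λ ≡ 15·18 ≡ 17.
  x = λ² - 20 - 20 = 289 - 40 ≡ 19; y = λ·(20 - 19) - 16 ≡ 1. → (19, 1)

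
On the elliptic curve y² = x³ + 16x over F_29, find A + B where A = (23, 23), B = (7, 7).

(0, 0)

(23, 23) + (7, 7). λ = (7 - 23)/(7 - 23) ≡ 13/13 mod 29. 13⁻¹ ≡ 9 (mod 29), so λ ≡ 1.
  x = λ² - 23 - 7 = 1 - 30 ≡ 0; y = λ·(23 - 0) - 23 ≡ 0. → (0, 0)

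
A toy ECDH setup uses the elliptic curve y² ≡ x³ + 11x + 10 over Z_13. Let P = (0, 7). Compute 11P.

Repeated addition: build up to 11P.
2P: tangent at (0, 7): λ = (3·0² + 11)/(2·7) ≡ 11/1. 1⁻¹ ≡ 1 (mod 13), so λ ≡ 11·1 ≡ 11.
  x = λ² - 0 - 0 = 121 - 0 ≡ 4; y = λ·(0 - 4) - 7 ≡ 1. → (4, 1)
3P: (4, 1) + (0, 7). λ = (7 - 1)/(0 - 4) ≡ 6/9 mod 13. 9⁻¹ ≡ 3 (mod 13), so λ ≡ 5.
  x = λ² - 4 - 0 = 25 - 4 ≡ 8; y = λ·(4 - 8) - 1 ≡ 5. → (8, 5)
4P: (8, 5) + (0, 7). λ = (7 - 5)/(0 - 8) ≡ 2/5 mod 13. 5⁻¹ ≡ 8 (mod 13) since 5·8 = 40 ≡ 1, so λ ≡ 3.
  x = λ² - 8 - 0 = 9 - 8 ≡ 1; y = λ·(8 - 1) - 5 ≡ 3. → (1, 3)
5P: (1, 3) + (0, 7). λ = (7 - 3)/(0 - 1) ≡ 4/12 mod 13. 12⁻¹ ≡ 12 (mod 13), so λ ≡ 9.
  x = λ² - 1 - 0 = 81 - 1 ≡ 2; y = λ·(1 - 2) - 3 ≡ 1. → (2, 1)
6P: (2, 1) + (0, 7). λ = (7 - 1)/(0 - 2) ≡ 6/11 mod 13. 11⁻¹ ≡ 6 (mod 13) since 11·6 = 66 ≡ 1, so λ ≡ 10.
  x = λ² - 2 - 0 = 100 - 2 ≡ 7; y = λ·(2 - 7) - 1 ≡ 1. → (7, 1)
7P: (7, 1) + (0, 7). λ = (7 - 1)/(0 - 7) ≡ 6/6 mod 13. 6⁻¹ ≡ 11 (mod 13) since 6·11 = 66 ≡ 1, so λ ≡ 1.
  x = λ² - 7 - 0 = 1 - 7 ≡ 7; y = λ·(7 - 7) - 1 ≡ 12. → (7, 12)
8P: (7, 12) + (0, 7). λ = (7 - 12)/(0 - 7) ≡ 8/6 mod 13. 6⁻¹ ≡ 11 (mod 13), so λ ≡ 10.
  x = λ² - 7 - 0 = 100 - 7 ≡ 2; y = λ·(7 - 2) - 12 ≡ 12. → (2, 12)
9P: (2, 12) + (0, 7). λ = (7 - 12)/(0 - 2) ≡ 8/11 mod 13. 11⁻¹ ≡ 6 (mod 13), so λ ≡ 9.
  x = λ² - 2 - 0 = 81 - 2 ≡ 1; y = λ·(2 - 1) - 12 ≡ 10. → (1, 10)
10P: (1, 10) + (0, 7). λ = (7 - 10)/(0 - 1) ≡ 10/12 mod 13. 12⁻¹ ≡ 12 (mod 13) since 12·12 = 144 ≡ 1, so λ ≡ 3.
  x = λ² - 1 - 0 = 9 - 1 ≡ 8; y = λ·(1 - 8) - 10 ≡ 8. → (8, 8)
11P: (8, 8) + (0, 7). λ = (7 - 8)/(0 - 8) ≡ 12/5 mod 13. 5⁻¹ ≡ 8 (mod 13), so λ ≡ 5.
  x = λ² - 8 - 0 = 25 - 8 ≡ 4; y = λ·(8 - 4) - 8 ≡ 12. → (4, 12)

(4, 12)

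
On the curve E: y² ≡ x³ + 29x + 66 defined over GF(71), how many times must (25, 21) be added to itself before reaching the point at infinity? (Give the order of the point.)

2P: tangent at (25, 21): λ = (3·25² + 29)/(2·21) ≡ 58/42. 42⁻¹ ≡ 22 (mod 71) since 42·22 = 924 ≡ 1, so λ ≡ 58·22 ≡ 69.
  x = λ² - 25 - 25 = 4761 - 50 ≡ 25; y = λ·(25 - 25) - 21 ≡ 50. → (25, 50)
3P: (25, 50) + (25, 21): same x and y₁ ≡ -y₂, so the sum is the point at infinity.
3P = the point at infinity, so the order is 3.

3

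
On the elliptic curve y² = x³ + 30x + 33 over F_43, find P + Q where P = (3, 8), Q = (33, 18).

(31, 40)

(3, 8) + (33, 18). λ = (18 - 8)/(33 - 3) ≡ 10/30 mod 43. 30⁻¹ ≡ 33 (mod 43), so λ ≡ 29.
  x = λ² - 3 - 33 = 841 - 36 ≡ 31; y = λ·(3 - 31) - 8 ≡ 40. → (31, 40)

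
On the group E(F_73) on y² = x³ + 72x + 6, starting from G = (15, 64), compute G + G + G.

Repeated addition: build up to 3G.
2G: tangent at (15, 64): λ = (3·15² + 72)/(2·64) ≡ 17/55. 55⁻¹ ≡ 4 (mod 73) since 55·4 = 220 ≡ 1, so λ ≡ 17·4 ≡ 68.
  x = λ² - 15 - 15 = 4624 - 30 ≡ 68; y = λ·(15 - 68) - 64 ≡ 55. → (68, 55)
3G: (68, 55) + (15, 64). λ = (64 - 55)/(15 - 68) ≡ 9/20 mod 73. 20⁻¹ ≡ 11 (mod 73) since 20·11 = 220 ≡ 1, so λ ≡ 26.
  x = λ² - 68 - 15 = 676 - 83 ≡ 9; y = λ·(68 - 9) - 55 ≡ 19. → (9, 19)

(9, 19)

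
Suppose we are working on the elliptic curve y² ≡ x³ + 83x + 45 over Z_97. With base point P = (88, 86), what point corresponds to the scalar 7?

(38, 29)

Double-and-add on 7 = (111)₂. Start with P = (88, 86) for the leading 1-bit.
double: tangent at (88, 86): λ = (3·88² + 83)/(2·86) ≡ 35/75. 75⁻¹ ≡ 22 (mod 97), so λ ≡ 35·22 ≡ 91.
  x = λ² - 88 - 88 = 8281 - 176 ≡ 54; y = λ·(88 - 54) - 86 ≡ 1. → (54, 1)
add P: (54, 1) + (88, 86). λ = (86 - 1)/(88 - 54) ≡ 85/34 mod 97. 34⁻¹ ≡ 20 (mod 97) since 34·20 = 680 ≡ 1, so λ ≡ 51.
  x = λ² - 54 - 88 = 2601 - 142 ≡ 34; y = λ·(54 - 34) - 1 ≡ 49. → (34, 49)
double: tangent at (34, 49): λ = (3·34² + 83)/(2·49) ≡ 59/1. 1⁻¹ ≡ 1 (mod 97), so λ ≡ 59·1 ≡ 59.
  x = λ² - 34 - 34 = 3481 - 68 ≡ 18; y = λ·(34 - 18) - 49 ≡ 22. → (18, 22)
add P: (18, 22) + (88, 86). λ = (86 - 22)/(88 - 18) ≡ 64/70 mod 97. 70⁻¹ ≡ 79 (mod 97), so λ ≡ 12.
  x = λ² - 18 - 88 = 144 - 106 ≡ 38; y = λ·(18 - 38) - 22 ≡ 29. → (38, 29)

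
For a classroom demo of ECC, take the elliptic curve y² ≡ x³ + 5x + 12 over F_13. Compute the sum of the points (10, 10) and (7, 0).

(10, 3)

(10, 10) + (7, 0). λ = (0 - 10)/(7 - 10) ≡ 3/10 mod 13. 10⁻¹ ≡ 4 (mod 13), so λ ≡ 12.
  x = λ² - 10 - 7 = 144 - 17 ≡ 10; y = λ·(10 - 10) - 10 ≡ 3. → (10, 3)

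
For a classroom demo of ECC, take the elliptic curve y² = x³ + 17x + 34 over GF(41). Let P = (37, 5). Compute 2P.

(40, 37)

tangent at (37, 5): λ = (3·37² + 17)/(2·5) ≡ 24/10. 10⁻¹ ≡ 37 (mod 41), so λ ≡ 24·37 ≡ 27.
  x = λ² - 37 - 37 = 729 - 74 ≡ 40; y = λ·(37 - 40) - 5 ≡ 37. → (40, 37)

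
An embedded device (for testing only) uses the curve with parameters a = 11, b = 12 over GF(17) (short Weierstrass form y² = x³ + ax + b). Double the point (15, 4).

tangent at (15, 4): λ = (3·15² + 11)/(2·4) ≡ 6/8. 8⁻¹ ≡ 15 (mod 17), so λ ≡ 6·15 ≡ 5.
  x = λ² - 15 - 15 = 25 - 30 ≡ 12; y = λ·(15 - 12) - 4 ≡ 11. → (12, 11)

(12, 11)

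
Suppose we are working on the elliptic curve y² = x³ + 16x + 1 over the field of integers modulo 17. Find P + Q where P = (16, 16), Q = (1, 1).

(16, 16) + (1, 1). λ = (1 - 16)/(1 - 16) ≡ 2/2 mod 17. 2⁻¹ ≡ 9 (mod 17), so λ ≡ 1.
  x = λ² - 16 - 1 = 1 - 17 ≡ 1; y = λ·(16 - 1) - 16 ≡ 16. → (1, 16)

(1, 16)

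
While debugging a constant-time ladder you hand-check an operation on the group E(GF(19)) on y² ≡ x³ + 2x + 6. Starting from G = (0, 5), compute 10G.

(16, 7)

Repeated addition: build up to 10G.
2G: tangent at (0, 5): λ = (3·0² + 2)/(2·5) ≡ 2/10. 10⁻¹ ≡ 2 (mod 19) since 10·2 = 20 ≡ 1, so λ ≡ 2·2 ≡ 4.
  x = λ² - 0 - 0 = 16 - 0 ≡ 16; y = λ·(0 - 16) - 5 ≡ 7. → (16, 7)
3G: (16, 7) + (0, 5). λ = (5 - 7)/(0 - 16) ≡ 17/3 mod 19. 3⁻¹ ≡ 13 (mod 19) since 3·13 = 39 ≡ 1, so λ ≡ 12.
  x = λ² - 16 - 0 = 144 - 16 ≡ 14; y = λ·(16 - 14) - 7 ≡ 17. → (14, 17)
4G: (14, 17) + (0, 5). λ = (5 - 17)/(0 - 14) ≡ 7/5 mod 19. 5⁻¹ ≡ 4 (mod 19), so λ ≡ 9.
  x = λ² - 14 - 0 = 81 - 14 ≡ 10; y = λ·(14 - 10) - 17 ≡ 0. → (10, 0)
5G: (10, 0) + (0, 5). λ = (5 - 0)/(0 - 10) ≡ 5/9 mod 19. 9⁻¹ ≡ 17 (mod 19), so λ ≡ 9.
  x = λ² - 10 - 0 = 81 - 10 ≡ 14; y = λ·(10 - 14) - 0 ≡ 2. → (14, 2)
6G: (14, 2) + (0, 5). λ = (5 - 2)/(0 - 14) ≡ 3/5 mod 19. 5⁻¹ ≡ 4 (mod 19), so λ ≡ 12.
  x = λ² - 14 - 0 = 144 - 14 ≡ 16; y = λ·(14 - 16) - 2 ≡ 12. → (16, 12)
7G: (16, 12) + (0, 5). λ = (5 - 12)/(0 - 16) ≡ 12/3 mod 19. 3⁻¹ ≡ 13 (mod 19), so λ ≡ 4.
  x = λ² - 16 - 0 = 16 - 16 ≡ 0; y = λ·(16 - 0) - 12 ≡ 14. → (0, 14)
8G: (0, 14) + (0, 5): same x and y₁ ≡ -y₂, so the sum is O.
9G: O + (0, 5) = (0, 5) (identity).
10G: tangent at (0, 5): λ = (3·0² + 2)/(2·5) ≡ 2/10. 10⁻¹ ≡ 2 (mod 19) since 10·2 = 20 ≡ 1, so λ ≡ 2·2 ≡ 4.
  x = λ² - 0 - 0 = 16 - 0 ≡ 16; y = λ·(0 - 16) - 5 ≡ 7. → (16, 7)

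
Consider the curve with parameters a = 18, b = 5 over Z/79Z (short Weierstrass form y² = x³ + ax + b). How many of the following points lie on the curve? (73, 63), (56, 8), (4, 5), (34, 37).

2

(73, 63): 63² ≡ 19, rhs ≡ 76 → off.
(56, 8): 8² ≡ 64, rhs ≡ 64 → on.
(4, 5): 5² ≡ 25, rhs ≡ 62 → off.
(34, 37): 37² ≡ 26, rhs ≡ 26 → on.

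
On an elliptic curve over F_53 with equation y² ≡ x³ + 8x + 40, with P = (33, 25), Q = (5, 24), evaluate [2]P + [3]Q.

First 2P:
Repeated addition: build up to 2P.
2P: tangent at (33, 25): λ = (3·33² + 8)/(2·25) ≡ 42/50. 50⁻¹ ≡ 35 (mod 53), so λ ≡ 42·35 ≡ 39.
  x = λ² - 33 - 33 = 1521 - 66 ≡ 24; y = λ·(33 - 24) - 25 ≡ 8. → (24, 8)
2P = (24, 8).
Next 3Q:
Repeated addition: build up to 3Q.
2Q: tangent at (5, 24): λ = (3·5² + 8)/(2·24) ≡ 30/48. 48⁻¹ ≡ 21 (mod 53) since 48·21 = 1008 ≡ 1, so λ ≡ 30·21 ≡ 47.
  x = λ² - 5 - 5 = 2209 - 10 ≡ 26; y = λ·(5 - 26) - 24 ≡ 49. → (26, 49)
3Q: (26, 49) + (5, 24). λ = (24 - 49)/(5 - 26) ≡ 28/32 mod 53. 32⁻¹ ≡ 5 (mod 53) since 32·5 = 160 ≡ 1, so λ ≡ 34.
  x = λ² - 26 - 5 = 1156 - 31 ≡ 12; y = λ·(26 - 12) - 49 ≡ 3. → (12, 3)
3Q = (12, 3).
Finally 2P + 3Q:
(24, 8) + (12, 3). λ = (3 - 8)/(12 - 24) ≡ 48/41 mod 53. 41⁻¹ ≡ 22 (mod 53), so λ ≡ 49.
  x = λ² - 24 - 12 = 2401 - 36 ≡ 33; y = λ·(24 - 33) - 8 ≡ 28. → (33, 28)

(33, 28)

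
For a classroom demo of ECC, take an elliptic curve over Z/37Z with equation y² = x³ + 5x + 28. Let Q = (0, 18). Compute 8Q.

Repeated addition: build up to 8Q.
2Q: tangent at (0, 18): λ = (3·0² + 5)/(2·18) ≡ 5/36. 36⁻¹ ≡ 36 (mod 37), so λ ≡ 5·36 ≡ 32.
  x = λ² - 0 - 0 = 1024 - 0 ≡ 25; y = λ·(0 - 25) - 18 ≡ 33. → (25, 33)
3Q: (25, 33) + (0, 18). λ = (18 - 33)/(0 - 25) ≡ 22/12 mod 37. 12⁻¹ ≡ 34 (mod 37) since 12·34 = 408 ≡ 1, so λ ≡ 8.
  x = λ² - 25 - 0 = 64 - 25 ≡ 2; y = λ·(25 - 2) - 33 ≡ 3. → (2, 3)
4Q: (2, 3) + (0, 18). λ = (18 - 3)/(0 - 2) ≡ 15/35 mod 37. 35⁻¹ ≡ 18 (mod 37), so λ ≡ 11.
  x = λ² - 2 - 0 = 121 - 2 ≡ 8; y = λ·(2 - 8) - 3 ≡ 5. → (8, 5)
5Q: (8, 5) + (0, 18). λ = (18 - 5)/(0 - 8) ≡ 13/29 mod 37. 29⁻¹ ≡ 23 (mod 37), so λ ≡ 3.
  x = λ² - 8 - 0 = 9 - 8 ≡ 1; y = λ·(8 - 1) - 5 ≡ 16. → (1, 16)
6Q: (1, 16) + (0, 18). λ = (18 - 16)/(0 - 1) ≡ 2/36 mod 37. 36⁻¹ ≡ 36 (mod 37), so λ ≡ 35.
  x = λ² - 1 - 0 = 1225 - 1 ≡ 3; y = λ·(1 - 3) - 16 ≡ 25. → (3, 25)
7Q: (3, 25) + (0, 18). λ = (18 - 25)/(0 - 3) ≡ 30/34 mod 37. 34⁻¹ ≡ 12 (mod 37), so λ ≡ 27.
  x = λ² - 3 - 0 = 729 - 3 ≡ 23; y = λ·(3 - 23) - 25 ≡ 27. → (23, 27)
8Q: (23, 27) + (0, 18). λ = (18 - 27)/(0 - 23) ≡ 28/14 mod 37. 14⁻¹ ≡ 8 (mod 37), so λ ≡ 2.
  x = λ² - 23 - 0 = 4 - 23 ≡ 18; y = λ·(23 - 18) - 27 ≡ 20. → (18, 20)

(18, 20)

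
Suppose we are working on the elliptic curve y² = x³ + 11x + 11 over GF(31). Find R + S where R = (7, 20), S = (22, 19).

(6, 13)

(7, 20) + (22, 19). λ = (19 - 20)/(22 - 7) ≡ 30/15 mod 31. 15⁻¹ ≡ 29 (mod 31) since 15·29 = 435 ≡ 1, so λ ≡ 2.
  x = λ² - 7 - 22 = 4 - 29 ≡ 6; y = λ·(7 - 6) - 20 ≡ 13. → (6, 13)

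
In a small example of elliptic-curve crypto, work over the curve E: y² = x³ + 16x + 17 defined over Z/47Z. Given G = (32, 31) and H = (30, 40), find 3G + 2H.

First 3G:
Repeated addition: build up to 3G.
2G: tangent at (32, 31): λ = (3·32² + 16)/(2·31) ≡ 33/15. 15⁻¹ ≡ 22 (mod 47), so λ ≡ 33·22 ≡ 21.
  x = λ² - 32 - 32 = 441 - 64 ≡ 1; y = λ·(32 - 1) - 31 ≡ 9. → (1, 9)
3G: (1, 9) + (32, 31). λ = (31 - 9)/(32 - 1) ≡ 22/31 mod 47. 31⁻¹ ≡ 44 (mod 47), so λ ≡ 28.
  x = λ² - 1 - 32 = 784 - 33 ≡ 46; y = λ·(1 - 46) - 9 ≡ 0. → (46, 0)
3G = (46, 0).
Next 2H:
Repeated addition: build up to 2H.
2H: tangent at (30, 40): λ = (3·30² + 16)/(2·40) ≡ 37/33. 33⁻¹ ≡ 10 (mod 47), so λ ≡ 37·10 ≡ 41.
  x = λ² - 30 - 30 = 1681 - 60 ≡ 23; y = λ·(30 - 23) - 40 ≡ 12. → (23, 12)
2H = (23, 12).
Finally 3G + 2H:
(46, 0) + (23, 12). λ = (12 - 0)/(23 - 46) ≡ 12/24 mod 47. 24⁻¹ ≡ 2 (mod 47) since 24·2 = 48 ≡ 1, so λ ≡ 24.
  x = λ² - 46 - 23 = 576 - 69 ≡ 37; y = λ·(46 - 37) - 0 ≡ 28. → (37, 28)

(37, 28)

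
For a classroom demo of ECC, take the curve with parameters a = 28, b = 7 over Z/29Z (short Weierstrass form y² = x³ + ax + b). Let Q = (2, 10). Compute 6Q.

Repeated addition: build up to 6Q.
2Q: tangent at (2, 10): λ = (3·2² + 28)/(2·10) ≡ 11/20. 20⁻¹ ≡ 16 (mod 29), so λ ≡ 11·16 ≡ 2.
  x = λ² - 2 - 2 = 4 - 4 ≡ 0; y = λ·(2 - 0) - 10 ≡ 23. → (0, 23)
3Q: (0, 23) + (2, 10). λ = (10 - 23)/(2 - 0) ≡ 16/2 mod 29. 2⁻¹ ≡ 15 (mod 29) since 2·15 = 30 ≡ 1, so λ ≡ 8.
  x = λ² - 0 - 2 = 64 - 2 ≡ 4; y = λ·(0 - 4) - 23 ≡ 3. → (4, 3)
4Q: (4, 3) + (2, 10). λ = (10 - 3)/(2 - 4) ≡ 7/27 mod 29. 27⁻¹ ≡ 14 (mod 29), so λ ≡ 11.
  x = λ² - 4 - 2 = 121 - 6 ≡ 28; y = λ·(4 - 28) - 3 ≡ 23. → (28, 23)
5Q: (28, 23) + (2, 10). λ = (10 - 23)/(2 - 28) ≡ 16/3 mod 29. 3⁻¹ ≡ 10 (mod 29) since 3·10 = 30 ≡ 1, so λ ≡ 15.
  x = λ² - 28 - 2 = 225 - 30 ≡ 21; y = λ·(28 - 21) - 23 ≡ 24. → (21, 24)
6Q: (21, 24) + (2, 10). λ = (10 - 24)/(2 - 21) ≡ 15/10 mod 29. 10⁻¹ ≡ 3 (mod 29), so λ ≡ 16.
  x = λ² - 21 - 2 = 256 - 23 ≡ 1; y = λ·(21 - 1) - 24 ≡ 6. → (1, 6)

(1, 6)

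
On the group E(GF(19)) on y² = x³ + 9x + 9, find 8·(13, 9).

Write P = (13, 9).
Double-and-add on 8 = (1000)₂. Start with P = (13, 9) for the leading 1-bit.
double: tangent at (13, 9): λ = (3·13² + 9)/(2·9) ≡ 3/18. 18⁻¹ ≡ 18 (mod 19) since 18·18 = 324 ≡ 1, so λ ≡ 3·18 ≡ 16.
  x = λ² - 13 - 13 = 256 - 26 ≡ 2; y = λ·(13 - 2) - 9 ≡ 15. → (2, 15)
double: tangent at (2, 15): λ = (3·2² + 9)/(2·15) ≡ 2/11. 11⁻¹ ≡ 7 (mod 19) since 11·7 = 77 ≡ 1, so λ ≡ 2·7 ≡ 14.
  x = λ² - 2 - 2 = 196 - 4 ≡ 2; y = λ·(2 - 2) - 15 ≡ 4. → (2, 4)
double: tangent at (2, 4): λ = (3·2² + 9)/(2·4) ≡ 2/8. 8⁻¹ ≡ 12 (mod 19), so λ ≡ 2·12 ≡ 5.
  x = λ² - 2 - 2 = 25 - 4 ≡ 2; y = λ·(2 - 2) - 4 ≡ 15. → (2, 15)

(2, 15)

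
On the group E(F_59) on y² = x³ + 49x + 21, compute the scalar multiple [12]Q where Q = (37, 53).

(34, 35)

Repeated addition: build up to 12Q.
2Q: tangent at (37, 53): λ = (3·37² + 49)/(2·53) ≡ 26/47. 47⁻¹ ≡ 54 (mod 59) since 47·54 = 2538 ≡ 1, so λ ≡ 26·54 ≡ 47.
  x = λ² - 37 - 37 = 2209 - 74 ≡ 11; y = λ·(37 - 11) - 53 ≡ 48. → (11, 48)
3Q: (11, 48) + (37, 53). λ = (53 - 48)/(37 - 11) ≡ 5/26 mod 59. 26⁻¹ ≡ 25 (mod 59), so λ ≡ 7.
  x = λ² - 11 - 37 = 49 - 48 ≡ 1; y = λ·(11 - 1) - 48 ≡ 22. → (1, 22)
4Q: (1, 22) + (37, 53). λ = (53 - 22)/(37 - 1) ≡ 31/36 mod 59. 36⁻¹ ≡ 41 (mod 59) since 36·41 = 1476 ≡ 1, so λ ≡ 32.
  x = λ² - 1 - 37 = 1024 - 38 ≡ 42; y = λ·(1 - 42) - 22 ≡ 23. → (42, 23)
5Q: (42, 23) + (37, 53). λ = (53 - 23)/(37 - 42) ≡ 30/54 mod 59. 54⁻¹ ≡ 47 (mod 59) since 54·47 = 2538 ≡ 1, so λ ≡ 53.
  x = λ² - 42 - 37 = 2809 - 79 ≡ 16; y = λ·(42 - 16) - 23 ≡ 57. → (16, 57)
6Q: (16, 57) + (37, 53). λ = (53 - 57)/(37 - 16) ≡ 55/21 mod 59. 21⁻¹ ≡ 45 (mod 59), so λ ≡ 56.
  x = λ² - 16 - 37 = 3136 - 53 ≡ 15; y = λ·(16 - 15) - 57 ≡ 58. → (15, 58)
7Q: (15, 58) + (37, 53). λ = (53 - 58)/(37 - 15) ≡ 54/22 mod 59. 22⁻¹ ≡ 51 (mod 59) since 22·51 = 1122 ≡ 1, so λ ≡ 40.
  x = λ² - 15 - 37 = 1600 - 52 ≡ 14; y = λ·(15 - 14) - 58 ≡ 41. → (14, 41)
8Q: (14, 41) + (37, 53). λ = (53 - 41)/(37 - 14) ≡ 12/23 mod 59. 23⁻¹ ≡ 18 (mod 59), so λ ≡ 39.
  x = λ² - 14 - 37 = 1521 - 51 ≡ 54; y = λ·(14 - 54) - 41 ≡ 51. → (54, 51)
9Q: (54, 51) + (37, 53). λ = (53 - 51)/(37 - 54) ≡ 2/42 mod 59. 42⁻¹ ≡ 52 (mod 59) since 42·52 = 2184 ≡ 1, so λ ≡ 45.
  x = λ² - 54 - 37 = 2025 - 91 ≡ 46; y = λ·(54 - 46) - 51 ≡ 14. → (46, 14)
10Q: (46, 14) + (37, 53). λ = (53 - 14)/(37 - 46) ≡ 39/50 mod 59. 50⁻¹ ≡ 13 (mod 59), so λ ≡ 35.
  x = λ² - 46 - 37 = 1225 - 83 ≡ 21; y = λ·(46 - 21) - 14 ≡ 35. → (21, 35)
11Q: (21, 35) + (37, 53). λ = (53 - 35)/(37 - 21) ≡ 18/16 mod 59. 16⁻¹ ≡ 48 (mod 59), so λ ≡ 38.
  x = λ² - 21 - 37 = 1444 - 58 ≡ 29; y = λ·(21 - 29) - 35 ≡ 15. → (29, 15)
12Q: (29, 15) + (37, 53). λ = (53 - 15)/(37 - 29) ≡ 38/8 mod 59. 8⁻¹ ≡ 37 (mod 59) since 8·37 = 296 ≡ 1, so λ ≡ 49.
  x = λ² - 29 - 37 = 2401 - 66 ≡ 34; y = λ·(29 - 34) - 15 ≡ 35. → (34, 35)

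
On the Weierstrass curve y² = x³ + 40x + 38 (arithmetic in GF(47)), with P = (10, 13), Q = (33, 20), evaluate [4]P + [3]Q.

First 4P:
Repeated addition: build up to 4P.
2P: tangent at (10, 13): λ = (3·10² + 40)/(2·13) ≡ 11/26. 26⁻¹ ≡ 38 (mod 47), so λ ≡ 11·38 ≡ 42.
  x = λ² - 10 - 10 = 1764 - 20 ≡ 5; y = λ·(10 - 5) - 13 ≡ 9. → (5, 9)
3P: (5, 9) + (10, 13). λ = (13 - 9)/(10 - 5) ≡ 4/5 mod 47. 5⁻¹ ≡ 19 (mod 47), so λ ≡ 29.
  x = λ² - 5 - 10 = 841 - 15 ≡ 27; y = λ·(5 - 27) - 9 ≡ 11. → (27, 11)
4P: (27, 11) + (10, 13). λ = (13 - 11)/(10 - 27) ≡ 2/30 mod 47. 30⁻¹ ≡ 11 (mod 47) since 30·11 = 330 ≡ 1, so λ ≡ 22.
  x = λ² - 27 - 10 = 484 - 37 ≡ 24; y = λ·(27 - 24) - 11 ≡ 8. → (24, 8)
4P = (24, 8).
Next 3Q:
Repeated addition: build up to 3Q.
2Q: tangent at (33, 20): λ = (3·33² + 40)/(2·20) ≡ 17/40. 40⁻¹ ≡ 20 (mod 47) since 40·20 = 800 ≡ 1, so λ ≡ 17·20 ≡ 11.
  x = λ² - 33 - 33 = 121 - 66 ≡ 8; y = λ·(33 - 8) - 20 ≡ 20. → (8, 20)
3Q: (8, 20) + (33, 20). λ = (20 - 20)/(33 - 8) ≡ 0/25 mod 47. 25⁻¹ ≡ 32 (mod 47), so λ ≡ 0.
  x = λ² - 8 - 33 = 0 - 41 ≡ 6; y = λ·(8 - 6) - 20 ≡ 27. → (6, 27)
3Q = (6, 27).
Finally 4P + 3Q:
(24, 8) + (6, 27). λ = (27 - 8)/(6 - 24) ≡ 19/29 mod 47. 29⁻¹ ≡ 13 (mod 47) since 29·13 = 377 ≡ 1, so λ ≡ 12.
  x = λ² - 24 - 6 = 144 - 30 ≡ 20; y = λ·(24 - 20) - 8 ≡ 40. → (20, 40)

(20, 40)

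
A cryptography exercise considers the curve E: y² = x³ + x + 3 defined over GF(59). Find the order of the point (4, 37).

11

2P: tangent at (4, 37): λ = (3·4² + 1)/(2·37) ≡ 49/15. 15⁻¹ ≡ 4 (mod 59) since 15·4 = 60 ≡ 1, so λ ≡ 49·4 ≡ 19.
  x = λ² - 4 - 4 = 361 - 8 ≡ 58; y = λ·(4 - 58) - 37 ≡ 58. → (58, 58)
3P: (58, 58) + (4, 37). λ = (37 - 58)/(4 - 58) ≡ 38/5 mod 59. 5⁻¹ ≡ 12 (mod 59), so λ ≡ 43.
  x = λ² - 58 - 4 = 1849 - 62 ≡ 17; y = λ·(58 - 17) - 58 ≡ 53. → (17, 53)
4P: (17, 53) + (4, 37). λ = (37 - 53)/(4 - 17) ≡ 43/46 mod 59. 46⁻¹ ≡ 9 (mod 59) since 46·9 = 414 ≡ 1, so λ ≡ 33.
  x = λ² - 17 - 4 = 1089 - 21 ≡ 6; y = λ·(17 - 6) - 53 ≡ 15. → (6, 15)
5P: (6, 15) + (4, 37). λ = (37 - 15)/(4 - 6) ≡ 22/57 mod 59. 57⁻¹ ≡ 29 (mod 59) since 57·29 = 1653 ≡ 1, so λ ≡ 48.
  x = λ² - 6 - 4 = 2304 - 10 ≡ 52; y = λ·(6 - 52) - 15 ≡ 19. → (52, 19)
6P: (52, 19) + (4, 37). λ = (37 - 19)/(4 - 52) ≡ 18/11 mod 59. 11⁻¹ ≡ 43 (mod 59) since 11·43 = 473 ≡ 1, so λ ≡ 7.
  x = λ² - 52 - 4 = 49 - 56 ≡ 52; y = λ·(52 - 52) - 19 ≡ 40. → (52, 40)
7P: (52, 40) + (4, 37). λ = (37 - 40)/(4 - 52) ≡ 56/11 mod 59. 11⁻¹ ≡ 43 (mod 59), so λ ≡ 48.
  x = λ² - 52 - 4 = 2304 - 56 ≡ 6; y = λ·(52 - 6) - 40 ≡ 44. → (6, 44)
8P: (6, 44) + (4, 37). λ = (37 - 44)/(4 - 6) ≡ 52/57 mod 59. 57⁻¹ ≡ 29 (mod 59), so λ ≡ 33.
  x = λ² - 6 - 4 = 1089 - 10 ≡ 17; y = λ·(6 - 17) - 44 ≡ 6. → (17, 6)
9P: (17, 6) + (4, 37). λ = (37 - 6)/(4 - 17) ≡ 31/46 mod 59. 46⁻¹ ≡ 9 (mod 59), so λ ≡ 43.
  x = λ² - 17 - 4 = 1849 - 21 ≡ 58; y = λ·(17 - 58) - 6 ≡ 1. → (58, 1)
10P: (58, 1) + (4, 37). λ = (37 - 1)/(4 - 58) ≡ 36/5 mod 59. 5⁻¹ ≡ 12 (mod 59), so λ ≡ 19.
  x = λ² - 58 - 4 = 361 - 62 ≡ 4; y = λ·(58 - 4) - 1 ≡ 22. → (4, 22)
11P: (4, 22) + (4, 37): same x and y₁ ≡ -y₂, so the sum is O.
11P = O, so the order is 11.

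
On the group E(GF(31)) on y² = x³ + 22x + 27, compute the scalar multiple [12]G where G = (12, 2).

(7, 20)

Double-and-add on 12 = (1100)₂. Start with G = (12, 2) for the leading 1-bit.
double: tangent at (12, 2): λ = (3·12² + 22)/(2·2) ≡ 20/4. 4⁻¹ ≡ 8 (mod 31), so λ ≡ 20·8 ≡ 5.
  x = λ² - 12 - 12 = 25 - 24 ≡ 1; y = λ·(12 - 1) - 2 ≡ 22. → (1, 22)
add G: (1, 22) + (12, 2). λ = (2 - 22)/(12 - 1) ≡ 11/11 mod 31. 11⁻¹ ≡ 17 (mod 31), so λ ≡ 1.
  x = λ² - 1 - 12 = 1 - 13 ≡ 19; y = λ·(1 - 19) - 22 ≡ 22. → (19, 22)
double: tangent at (19, 22): λ = (3·19² + 22)/(2·22) ≡ 20/13. 13⁻¹ ≡ 12 (mod 31), so λ ≡ 20·12 ≡ 23.
  x = λ² - 19 - 19 = 529 - 38 ≡ 26; y = λ·(19 - 26) - 22 ≡ 3. → (26, 3)
double: tangent at (26, 3): λ = (3·26² + 22)/(2·3) ≡ 4/6. 6⁻¹ ≡ 26 (mod 31) since 6·26 = 156 ≡ 1, so λ ≡ 4·26 ≡ 11.
  x = λ² - 26 - 26 = 121 - 52 ≡ 7; y = λ·(26 - 7) - 3 ≡ 20. → (7, 20)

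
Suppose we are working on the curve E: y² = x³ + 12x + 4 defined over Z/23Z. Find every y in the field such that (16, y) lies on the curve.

none

x³ + 12x + 4 = 4292 ≡ 14 (mod 23).
14 is a non-residue mod 23; no y exists.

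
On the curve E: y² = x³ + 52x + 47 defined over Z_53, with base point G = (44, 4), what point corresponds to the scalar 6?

Double-and-add on 6 = (110)₂. Start with G = (44, 4) for the leading 1-bit.
double: tangent at (44, 4): λ = (3·44² + 52)/(2·4) ≡ 30/8. 8⁻¹ ≡ 20 (mod 53) since 8·20 = 160 ≡ 1, so λ ≡ 30·20 ≡ 17.
  x = λ² - 44 - 44 = 289 - 88 ≡ 42; y = λ·(44 - 42) - 4 ≡ 30. → (42, 30)
add G: (42, 30) + (44, 4). λ = (4 - 30)/(44 - 42) ≡ 27/2 mod 53. 2⁻¹ ≡ 27 (mod 53) since 2·27 = 54 ≡ 1, so λ ≡ 40.
  x = λ² - 42 - 44 = 1600 - 86 ≡ 30; y = λ·(42 - 30) - 30 ≡ 26. → (30, 26)
double: tangent at (30, 26): λ = (3·30² + 52)/(2·26) ≡ 49/52. 52⁻¹ ≡ 52 (mod 53), so λ ≡ 49·52 ≡ 4.
  x = λ² - 30 - 30 = 16 - 60 ≡ 9; y = λ·(30 - 9) - 26 ≡ 5. → (9, 5)

(9, 5)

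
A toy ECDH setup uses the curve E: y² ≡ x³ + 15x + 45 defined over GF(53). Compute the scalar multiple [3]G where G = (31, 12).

Repeated addition: build up to 3G.
2G: tangent at (31, 12): λ = (3·31² + 15)/(2·12) ≡ 36/24. 24⁻¹ ≡ 42 (mod 53), so λ ≡ 36·42 ≡ 28.
  x = λ² - 31 - 31 = 784 - 62 ≡ 33; y = λ·(31 - 33) - 12 ≡ 38. → (33, 38)
3G: (33, 38) + (31, 12). λ = (12 - 38)/(31 - 33) ≡ 27/51 mod 53. 51⁻¹ ≡ 26 (mod 53) since 51·26 = 1326 ≡ 1, so λ ≡ 13.
  x = λ² - 33 - 31 = 169 - 64 ≡ 52; y = λ·(33 - 52) - 38 ≡ 33. → (52, 33)

(52, 33)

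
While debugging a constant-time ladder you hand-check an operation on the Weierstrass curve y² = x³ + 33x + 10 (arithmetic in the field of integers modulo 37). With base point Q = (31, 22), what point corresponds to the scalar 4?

Repeated addition: build up to 4Q.
2Q: tangent at (31, 22): λ = (3·31² + 33)/(2·22) ≡ 30/7. 7⁻¹ ≡ 16 (mod 37), so λ ≡ 30·16 ≡ 36.
  x = λ² - 31 - 31 = 1296 - 62 ≡ 13; y = λ·(31 - 13) - 22 ≡ 34. → (13, 34)
3Q: (13, 34) + (31, 22). λ = (22 - 34)/(31 - 13) ≡ 25/18 mod 37. 18⁻¹ ≡ 35 (mod 37), so λ ≡ 24.
  x = λ² - 13 - 31 = 576 - 44 ≡ 14; y = λ·(13 - 14) - 34 ≡ 16. → (14, 16)
4Q: (14, 16) + (31, 22). λ = (22 - 16)/(31 - 14) ≡ 6/17 mod 37. 17⁻¹ ≡ 24 (mod 37) since 17·24 = 408 ≡ 1, so λ ≡ 33.
  x = λ² - 14 - 31 = 1089 - 45 ≡ 8; y = λ·(14 - 8) - 16 ≡ 34. → (8, 34)

(8, 34)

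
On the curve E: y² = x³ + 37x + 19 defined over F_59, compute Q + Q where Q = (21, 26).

(22, 25)

tangent at (21, 26): λ = (3·21² + 37)/(2·26) ≡ 3/52. 52⁻¹ ≡ 42 (mod 59) since 52·42 = 2184 ≡ 1, so λ ≡ 3·42 ≡ 8.
  x = λ² - 21 - 21 = 64 - 42 ≡ 22; y = λ·(21 - 22) - 26 ≡ 25. → (22, 25)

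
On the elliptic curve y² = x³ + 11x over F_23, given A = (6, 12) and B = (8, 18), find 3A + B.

(9, 0)

First 3A:
Repeated addition: build up to 3A.
2A: tangent at (6, 12): λ = (3·6² + 11)/(2·12) ≡ 4/1. 1⁻¹ ≡ 1 (mod 23) since 1·1 = 1 ≡ 1, so λ ≡ 4·1 ≡ 4.
  x = λ² - 6 - 6 = 16 - 12 ≡ 4; y = λ·(6 - 4) - 12 ≡ 19. → (4, 19)
3A: (4, 19) + (6, 12). λ = (12 - 19)/(6 - 4) ≡ 16/2 mod 23. 2⁻¹ ≡ 12 (mod 23) since 2·12 = 24 ≡ 1, so λ ≡ 8.
  x = λ² - 4 - 6 = 64 - 10 ≡ 8; y = λ·(4 - 8) - 19 ≡ 18. → (8, 18)
3A = (8, 18).
Finally 3A + B:
tangent at (8, 18): λ = (3·8² + 11)/(2·18) ≡ 19/13. 13⁻¹ ≡ 16 (mod 23) since 13·16 = 208 ≡ 1, so λ ≡ 19·16 ≡ 5.
  x = λ² - 8 - 8 = 25 - 16 ≡ 9; y = λ·(8 - 9) - 18 ≡ 0. → (9, 0)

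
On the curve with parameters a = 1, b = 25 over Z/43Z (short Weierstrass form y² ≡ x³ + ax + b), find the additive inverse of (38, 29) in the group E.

-(38, 29) = (38, -29 mod 43) = (38, 14).

(38, 14)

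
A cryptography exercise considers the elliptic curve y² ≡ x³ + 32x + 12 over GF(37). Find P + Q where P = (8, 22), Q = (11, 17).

(29, 13)

(8, 22) + (11, 17). λ = (17 - 22)/(11 - 8) ≡ 32/3 mod 37. 3⁻¹ ≡ 25 (mod 37) since 3·25 = 75 ≡ 1, so λ ≡ 23.
  x = λ² - 8 - 11 = 529 - 19 ≡ 29; y = λ·(8 - 29) - 22 ≡ 13. → (29, 13)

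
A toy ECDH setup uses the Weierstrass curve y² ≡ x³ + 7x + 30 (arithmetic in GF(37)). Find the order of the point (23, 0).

2P: (23, 0) + (23, 0): same x and y₁ ≡ -y₂, so the sum is ∞.
2P = ∞, so the order is 2.

2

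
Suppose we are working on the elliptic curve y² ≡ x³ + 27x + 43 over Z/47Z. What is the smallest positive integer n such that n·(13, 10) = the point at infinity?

11

2P: tangent at (13, 10): λ = (3·13² + 27)/(2·10) ≡ 17/20. 20⁻¹ ≡ 40 (mod 47), so λ ≡ 17·40 ≡ 22.
  x = λ² - 13 - 13 = 484 - 26 ≡ 35; y = λ·(13 - 35) - 10 ≡ 23. → (35, 23)
3P: (35, 23) + (13, 10). λ = (10 - 23)/(13 - 35) ≡ 34/25 mod 47. 25⁻¹ ≡ 32 (mod 47) since 25·32 = 800 ≡ 1, so λ ≡ 7.
  x = λ² - 35 - 13 = 49 - 48 ≡ 1; y = λ·(35 - 1) - 23 ≡ 27. → (1, 27)
4P: (1, 27) + (13, 10). λ = (10 - 27)/(13 - 1) ≡ 30/12 mod 47. 12⁻¹ ≡ 4 (mod 47) since 12·4 = 48 ≡ 1, so λ ≡ 26.
  x = λ² - 1 - 13 = 676 - 14 ≡ 4; y = λ·(1 - 4) - 27 ≡ 36. → (4, 36)
5P: (4, 36) + (13, 10). λ = (10 - 36)/(13 - 4) ≡ 21/9 mod 47. 9⁻¹ ≡ 21 (mod 47) since 9·21 = 189 ≡ 1, so λ ≡ 18.
  x = λ² - 4 - 13 = 324 - 17 ≡ 25; y = λ·(4 - 25) - 36 ≡ 9. → (25, 9)
6P: (25, 9) + (13, 10). λ = (10 - 9)/(13 - 25) ≡ 1/35 mod 47. 35⁻¹ ≡ 43 (mod 47) since 35·43 = 1505 ≡ 1, so λ ≡ 43.
  x = λ² - 25 - 13 = 1849 - 38 ≡ 25; y = λ·(25 - 25) - 9 ≡ 38. → (25, 38)
7P: (25, 38) + (13, 10). λ = (10 - 38)/(13 - 25) ≡ 19/35 mod 47. 35⁻¹ ≡ 43 (mod 47) since 35·43 = 1505 ≡ 1, so λ ≡ 18.
  x = λ² - 25 - 13 = 324 - 38 ≡ 4; y = λ·(25 - 4) - 38 ≡ 11. → (4, 11)
8P: (4, 11) + (13, 10). λ = (10 - 11)/(13 - 4) ≡ 46/9 mod 47. 9⁻¹ ≡ 21 (mod 47), so λ ≡ 26.
  x = λ² - 4 - 13 = 676 - 17 ≡ 1; y = λ·(4 - 1) - 11 ≡ 20. → (1, 20)
9P: (1, 20) + (13, 10). λ = (10 - 20)/(13 - 1) ≡ 37/12 mod 47. 12⁻¹ ≡ 4 (mod 47), so λ ≡ 7.
  x = λ² - 1 - 13 = 49 - 14 ≡ 35; y = λ·(1 - 35) - 20 ≡ 24. → (35, 24)
10P: (35, 24) + (13, 10). λ = (10 - 24)/(13 - 35) ≡ 33/25 mod 47. 25⁻¹ ≡ 32 (mod 47), so λ ≡ 22.
  x = λ² - 35 - 13 = 484 - 48 ≡ 13; y = λ·(35 - 13) - 24 ≡ 37. → (13, 37)
11P: (13, 37) + (13, 10): same x and y₁ ≡ -y₂, so the sum is the point at infinity.
11P = the point at infinity, so the order is 11.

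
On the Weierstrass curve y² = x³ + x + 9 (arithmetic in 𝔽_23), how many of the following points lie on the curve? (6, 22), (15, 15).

(6, 22): 22² ≡ 1, rhs ≡ 1 → on.
(15, 15): 15² ≡ 18, rhs ≡ 18 → on.

2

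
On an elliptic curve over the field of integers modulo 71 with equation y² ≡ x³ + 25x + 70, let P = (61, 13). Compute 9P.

Double-and-add on 9 = (1001)₂. Start with P = (61, 13) for the leading 1-bit.
double: tangent at (61, 13): λ = (3·61² + 25)/(2·13) ≡ 41/26. 26⁻¹ ≡ 41 (mod 71) since 26·41 = 1066 ≡ 1, so λ ≡ 41·41 ≡ 48.
  x = λ² - 61 - 61 = 2304 - 122 ≡ 52; y = λ·(61 - 52) - 13 ≡ 64. → (52, 64)
double: tangent at (52, 64): λ = (3·52² + 25)/(2·64) ≡ 43/57. 57⁻¹ ≡ 5 (mod 71), so λ ≡ 43·5 ≡ 2.
  x = λ² - 52 - 52 = 4 - 104 ≡ 42; y = λ·(52 - 42) - 64 ≡ 27. → (42, 27)
double: tangent at (42, 27): λ = (3·42² + 25)/(2·27) ≡ 63/54. 54⁻¹ ≡ 25 (mod 71), so λ ≡ 63·25 ≡ 13.
  x = λ² - 42 - 42 = 169 - 84 ≡ 14; y = λ·(42 - 14) - 27 ≡ 53. → (14, 53)
add P: (14, 53) + (61, 13). λ = (13 - 53)/(61 - 14) ≡ 31/47 mod 71. 47⁻¹ ≡ 68 (mod 71), so λ ≡ 49.
  x = λ² - 14 - 61 = 2401 - 75 ≡ 54; y = λ·(14 - 54) - 53 ≡ 46. → (54, 46)

(54, 46)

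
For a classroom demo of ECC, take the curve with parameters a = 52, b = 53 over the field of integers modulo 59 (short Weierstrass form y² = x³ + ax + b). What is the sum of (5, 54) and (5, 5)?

O

The two points share x = 5 and their y-coordinates satisfy 54 + 5 ≡ 0 (mod 59), so they are inverses. Their sum is O.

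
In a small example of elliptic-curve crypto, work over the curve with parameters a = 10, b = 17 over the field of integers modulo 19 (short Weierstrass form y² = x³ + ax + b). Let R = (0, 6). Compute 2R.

(16, 6)

tangent at (0, 6): λ = (3·0² + 10)/(2·6) ≡ 10/12. 12⁻¹ ≡ 8 (mod 19), so λ ≡ 10·8 ≡ 4.
  x = λ² - 0 - 0 = 16 - 0 ≡ 16; y = λ·(0 - 16) - 6 ≡ 6. → (16, 6)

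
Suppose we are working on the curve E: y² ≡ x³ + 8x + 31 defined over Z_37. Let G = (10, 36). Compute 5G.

(10, 36)

Repeated addition: build up to 5G.
2G: tangent at (10, 36): λ = (3·10² + 8)/(2·36) ≡ 12/35. 35⁻¹ ≡ 18 (mod 37) since 35·18 = 630 ≡ 1, so λ ≡ 12·18 ≡ 31.
  x = λ² - 10 - 10 = 961 - 20 ≡ 16; y = λ·(10 - 16) - 36 ≡ 0. → (16, 0)
3G: (16, 0) + (10, 36). λ = (36 - 0)/(10 - 16) ≡ 36/31 mod 37. 31⁻¹ ≡ 6 (mod 37) since 31·6 = 186 ≡ 1, so λ ≡ 31.
  x = λ² - 16 - 10 = 961 - 26 ≡ 10; y = λ·(16 - 10) - 0 ≡ 1. → (10, 1)
4G: (10, 1) + (10, 36): same x and y₁ ≡ -y₂, so the sum is O.
5G: O + (10, 36) = (10, 36) (identity).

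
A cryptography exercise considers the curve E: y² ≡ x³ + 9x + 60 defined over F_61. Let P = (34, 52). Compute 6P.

(18, 25)

Double-and-add on 6 = (110)₂. Start with P = (34, 52) for the leading 1-bit.
double: tangent at (34, 52): λ = (3·34² + 9)/(2·52) ≡ 0/43. 43⁻¹ ≡ 44 (mod 61), so λ ≡ 0·44 ≡ 0.
  x = λ² - 34 - 34 = 0 - 68 ≡ 54; y = λ·(34 - 54) - 52 ≡ 9. → (54, 9)
add P: (54, 9) + (34, 52). λ = (52 - 9)/(34 - 54) ≡ 43/41 mod 61. 41⁻¹ ≡ 3 (mod 61) since 41·3 = 123 ≡ 1, so λ ≡ 7.
  x = λ² - 54 - 34 = 49 - 88 ≡ 22; y = λ·(54 - 22) - 9 ≡ 32. → (22, 32)
double: tangent at (22, 32): λ = (3·22² + 9)/(2·32) ≡ 58/3. 3⁻¹ ≡ 41 (mod 61), so λ ≡ 58·41 ≡ 60.
  x = λ² - 22 - 22 = 3600 - 44 ≡ 18; y = λ·(22 - 18) - 32 ≡ 25. → (18, 25)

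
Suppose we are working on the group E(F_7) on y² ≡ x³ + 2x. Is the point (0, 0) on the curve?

yes

y² = 0² ≡ 0; x³ + 2x + 0 = 0 ≡ 0 (mod 7). 0 = 0.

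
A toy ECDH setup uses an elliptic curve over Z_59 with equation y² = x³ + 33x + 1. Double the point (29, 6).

tangent at (29, 6): λ = (3·29² + 33)/(2·6) ≡ 19/12. 12⁻¹ ≡ 5 (mod 59) since 12·5 = 60 ≡ 1, so λ ≡ 19·5 ≡ 36.
  x = λ² - 29 - 29 = 1296 - 58 ≡ 58; y = λ·(29 - 58) - 6 ≡ 12. → (58, 12)

(58, 12)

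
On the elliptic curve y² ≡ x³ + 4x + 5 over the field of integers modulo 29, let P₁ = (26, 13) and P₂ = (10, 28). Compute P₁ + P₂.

(6, 19)

(26, 13) + (10, 28). λ = (28 - 13)/(10 - 26) ≡ 15/13 mod 29. 13⁻¹ ≡ 9 (mod 29), so λ ≡ 19.
  x = λ² - 26 - 10 = 361 - 36 ≡ 6; y = λ·(26 - 6) - 13 ≡ 19. → (6, 19)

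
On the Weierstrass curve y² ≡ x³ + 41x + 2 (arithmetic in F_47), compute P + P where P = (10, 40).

tangent at (10, 40): λ = (3·10² + 41)/(2·40) ≡ 12/33. 33⁻¹ ≡ 10 (mod 47), so λ ≡ 12·10 ≡ 26.
  x = λ² - 10 - 10 = 676 - 20 ≡ 45; y = λ·(10 - 45) - 40 ≡ 37. → (45, 37)

(45, 37)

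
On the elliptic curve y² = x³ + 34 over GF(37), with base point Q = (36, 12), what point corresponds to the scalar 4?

(23, 19)

Double-and-add on 4 = (100)₂. Start with Q = (36, 12) for the leading 1-bit.
double: tangent at (36, 12): λ = (3·36² + 0)/(2·12) ≡ 3/24. 24⁻¹ ≡ 17 (mod 37) since 24·17 = 408 ≡ 1, so λ ≡ 3·17 ≡ 14.
  x = λ² - 36 - 36 = 196 - 72 ≡ 13; y = λ·(36 - 13) - 12 ≡ 14. → (13, 14)
double: tangent at (13, 14): λ = (3·13² + 0)/(2·14) ≡ 26/28. 28⁻¹ ≡ 4 (mod 37) since 28·4 = 112 ≡ 1, so λ ≡ 26·4 ≡ 30.
  x = λ² - 13 - 13 = 900 - 26 ≡ 23; y = λ·(13 - 23) - 14 ≡ 19. → (23, 19)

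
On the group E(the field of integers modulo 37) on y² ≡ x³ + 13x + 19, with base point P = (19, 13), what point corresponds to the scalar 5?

(27, 31)

Double-and-add on 5 = (101)₂. Start with P = (19, 13) for the leading 1-bit.
double: tangent at (19, 13): λ = (3·19² + 13)/(2·13) ≡ 23/26. 26⁻¹ ≡ 10 (mod 37), so λ ≡ 23·10 ≡ 8.
  x = λ² - 19 - 19 = 64 - 38 ≡ 26; y = λ·(19 - 26) - 13 ≡ 5. → (26, 5)
double: tangent at (26, 5): λ = (3·26² + 13)/(2·5) ≡ 6/10. 10⁻¹ ≡ 26 (mod 37) since 10·26 = 260 ≡ 1, so λ ≡ 6·26 ≡ 8.
  x = λ² - 26 - 26 = 64 - 52 ≡ 12; y = λ·(26 - 12) - 5 ≡ 33. → (12, 33)
add P: (12, 33) + (19, 13). λ = (13 - 33)/(19 - 12) ≡ 17/7 mod 37. 7⁻¹ ≡ 16 (mod 37), so λ ≡ 13.
  x = λ² - 12 - 19 = 169 - 31 ≡ 27; y = λ·(12 - 27) - 33 ≡ 31. → (27, 31)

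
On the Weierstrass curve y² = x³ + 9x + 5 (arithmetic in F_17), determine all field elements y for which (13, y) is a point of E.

x³ + 9x + 5 = 2319 ≡ 7 (mod 17).
7 is a non-residue mod 17; no y exists.

none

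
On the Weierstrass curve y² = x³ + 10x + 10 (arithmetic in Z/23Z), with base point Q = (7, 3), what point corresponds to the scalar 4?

(15, 4)

Double-and-add on 4 = (100)₂. Start with Q = (7, 3) for the leading 1-bit.
double: tangent at (7, 3): λ = (3·7² + 10)/(2·3) ≡ 19/6. 6⁻¹ ≡ 4 (mod 23) since 6·4 = 24 ≡ 1, so λ ≡ 19·4 ≡ 7.
  x = λ² - 7 - 7 = 49 - 14 ≡ 12; y = λ·(7 - 12) - 3 ≡ 8. → (12, 8)
double: tangent at (12, 8): λ = (3·12² + 10)/(2·8) ≡ 5/16. 16⁻¹ ≡ 13 (mod 23), so λ ≡ 5·13 ≡ 19.
  x = λ² - 12 - 12 = 361 - 24 ≡ 15; y = λ·(12 - 15) - 8 ≡ 4. → (15, 4)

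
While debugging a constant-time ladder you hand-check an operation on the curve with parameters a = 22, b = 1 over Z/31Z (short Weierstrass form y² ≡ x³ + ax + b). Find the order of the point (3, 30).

2P: tangent at (3, 30): λ = (3·3² + 22)/(2·30) ≡ 18/29. 29⁻¹ ≡ 15 (mod 31), so λ ≡ 18·15 ≡ 22.
  x = λ² - 3 - 3 = 484 - 6 ≡ 13; y = λ·(3 - 13) - 30 ≡ 29. → (13, 29)
3P: (13, 29) + (3, 30). λ = (30 - 29)/(3 - 13) ≡ 1/21 mod 31. 21⁻¹ ≡ 3 (mod 31), so λ ≡ 3.
  x = λ² - 13 - 3 = 9 - 16 ≡ 24; y = λ·(13 - 24) - 29 ≡ 0. → (24, 0)
4P: (24, 0) + (3, 30). λ = (30 - 0)/(3 - 24) ≡ 30/10 mod 31. 10⁻¹ ≡ 28 (mod 31), so λ ≡ 3.
  x = λ² - 24 - 3 = 9 - 27 ≡ 13; y = λ·(24 - 13) - 0 ≡ 2. → (13, 2)
5P: (13, 2) + (3, 30). λ = (30 - 2)/(3 - 13) ≡ 28/21 mod 31. 21⁻¹ ≡ 3 (mod 31), so λ ≡ 22.
  x = λ² - 13 - 3 = 484 - 16 ≡ 3; y = λ·(13 - 3) - 2 ≡ 1. → (3, 1)
6P: (3, 1) + (3, 30): same x and y₁ ≡ -y₂, so the sum is ∞.
6P = ∞, so the order is 6.

6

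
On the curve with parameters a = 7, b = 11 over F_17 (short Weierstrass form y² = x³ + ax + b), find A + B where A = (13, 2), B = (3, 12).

(2, 4)

(13, 2) + (3, 12). λ = (12 - 2)/(3 - 13) ≡ 10/7 mod 17. 7⁻¹ ≡ 5 (mod 17) since 7·5 = 35 ≡ 1, so λ ≡ 16.
  x = λ² - 13 - 3 = 256 - 16 ≡ 2; y = λ·(13 - 2) - 2 ≡ 4. → (2, 4)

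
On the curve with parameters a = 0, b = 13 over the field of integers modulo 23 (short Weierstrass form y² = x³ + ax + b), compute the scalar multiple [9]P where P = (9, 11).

(17, 2)

Double-and-add on 9 = (1001)₂. Start with P = (9, 11) for the leading 1-bit.
double: tangent at (9, 11): λ = (3·9² + 0)/(2·11) ≡ 13/22. 22⁻¹ ≡ 22 (mod 23), so λ ≡ 13·22 ≡ 10.
  x = λ² - 9 - 9 = 100 - 18 ≡ 13; y = λ·(9 - 13) - 11 ≡ 18. → (13, 18)
double: tangent at (13, 18): λ = (3·13² + 0)/(2·18) ≡ 1/13. 13⁻¹ ≡ 16 (mod 23) since 13·16 = 208 ≡ 1, so λ ≡ 1·16 ≡ 16.
  x = λ² - 13 - 13 = 256 - 26 ≡ 0; y = λ·(13 - 0) - 18 ≡ 6. → (0, 6)
double: tangent at (0, 6): λ = (3·0² + 0)/(2·6) ≡ 0/12. 12⁻¹ ≡ 2 (mod 23), so λ ≡ 0·2 ≡ 0.
  x = λ² - 0 - 0 = 0 - 0 ≡ 0; y = λ·(0 - 0) - 6 ≡ 17. → (0, 17)
add P: (0, 17) + (9, 11). λ = (11 - 17)/(9 - 0) ≡ 17/9 mod 23. 9⁻¹ ≡ 18 (mod 23) since 9·18 = 162 ≡ 1, so λ ≡ 7.
  x = λ² - 0 - 9 = 49 - 9 ≡ 17; y = λ·(0 - 17) - 17 ≡ 2. → (17, 2)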